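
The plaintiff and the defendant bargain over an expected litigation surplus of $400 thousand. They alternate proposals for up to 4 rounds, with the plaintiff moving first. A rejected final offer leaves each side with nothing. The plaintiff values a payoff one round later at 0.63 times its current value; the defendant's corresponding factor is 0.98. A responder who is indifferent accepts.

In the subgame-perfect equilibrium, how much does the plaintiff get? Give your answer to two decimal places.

Round 4 (the defendant proposes): the plaintiff will accept anything ≥ 0, so the defendant offers 0 and keeps 400.
Round 3 (the plaintiff proposes): the defendant can get 400 next round, worth 0.98 × 400 = 392 now, so the plaintiff offers 392, keeping 8.
Round 2 (the defendant proposes): the plaintiff can get 8 next round, worth 0.63 × 8 = 5.04 now, so the defendant offers 5.04, keeping 394.96.
Round 1 (the plaintiff proposes): the defendant can get 394.96 next round, worth 0.98 × 394.96 = 387.0608 now. The plaintiff offers 387.0608 and keeps 400 − 387.0608 = 12.9392.

12.94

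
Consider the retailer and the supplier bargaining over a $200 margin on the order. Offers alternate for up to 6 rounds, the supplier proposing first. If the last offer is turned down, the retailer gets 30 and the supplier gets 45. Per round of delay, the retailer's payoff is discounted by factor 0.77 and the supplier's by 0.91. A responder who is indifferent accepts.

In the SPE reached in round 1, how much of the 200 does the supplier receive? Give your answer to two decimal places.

117.83

Round 6 (the retailer proposes): the supplier gets 45 if talks fail, so the retailer offers 45 and keeps 155.
Round 5 (the supplier proposes): the retailer can get 155 next round, worth 0.77 × 155 = 119.35 now, so the supplier offers 119.35, keeping 80.65.
Round 4 (the retailer proposes): the supplier can get 80.65 next round, worth 0.91 × 80.65 = 73.3915 now. The retailer offers 73.3915 and keeps 200 − 73.3915 = 126.6085.
Round 3 (the supplier proposes): the retailer can get 126.6085 next round, worth 0.77 × 126.6085 = 97.488545 now. The supplier offers 97.488545 and keeps 200 − 97.488545 = 102.511455.
Round 2 (the retailer proposes): the supplier can get 102.511455 next round, worth 0.91 × 102.511455 = 93.28542405 now. The retailer offers 93.28542405 and keeps 200 − 93.28542405 = 106.71457595.
Round 1 (the supplier proposes): the retailer can get 106.71457595 next round, worth 0.77 × 106.71457595 = 82.1702234815 now, so the supplier offers 82.1702234815, keeping 117.8297765185.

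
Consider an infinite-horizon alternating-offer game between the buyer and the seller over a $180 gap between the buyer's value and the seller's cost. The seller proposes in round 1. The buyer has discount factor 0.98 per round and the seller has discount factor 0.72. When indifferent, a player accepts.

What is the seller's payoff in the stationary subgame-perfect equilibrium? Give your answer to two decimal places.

12.23

When the seller proposes, the buyer accepts any offer worth at least 0.98 times what the buyer would get by proposing next round; and vice versa.
This gives x = 180 − 0.98y and y = 180 − 0.72x, where x and y are each side's share when it proposes.
Hence (1 − 0.98·0.72)x = 180(1 − 0.98), i.e. 0.2944·x = 3.6.
x ≈ 12.2283; the buyer's share is 180 − x ≈ 167.7717.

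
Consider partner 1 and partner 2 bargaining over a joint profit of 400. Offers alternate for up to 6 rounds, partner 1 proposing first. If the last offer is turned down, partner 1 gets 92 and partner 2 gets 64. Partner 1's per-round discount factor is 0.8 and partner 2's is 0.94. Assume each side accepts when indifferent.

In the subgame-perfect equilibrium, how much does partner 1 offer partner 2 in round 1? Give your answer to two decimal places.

By backward induction:
Round 6 (partner 2 proposes): partner 1 gets 92 if talks fail, so partner 2 offers 92 and keeps 308.
Round 5 (partner 1 proposes): partner 2 can get 308 next round, worth 0.94 × 308 = 289.52 now; partner 1 offers that and keeps 110.48.
Round 4 (partner 2 proposes): partner 1 can get 110.48 next round, worth 0.8 × 110.48 = 88.384 now; partner 2 offers that and keeps 311.616.
Round 3 (partner 1 proposes): partner 2 can get 311.616 next round, worth 0.94 × 311.616 = 292.91904 now, so partner 1 offers 292.91904, keeping 107.08096.
Round 2 (partner 2 proposes): partner 1 can get 107.08096 next round, worth 0.8 × 107.08096 = 85.664768 now, so partner 2 offers 85.664768, keeping 314.335232.
Round 1 (partner 1 proposes): partner 2 can get 314.335232 next round, worth 0.94 × 314.335232 = 295.47511808 now, so partner 1 offers 295.47511808, keeping 104.52488192.

295.48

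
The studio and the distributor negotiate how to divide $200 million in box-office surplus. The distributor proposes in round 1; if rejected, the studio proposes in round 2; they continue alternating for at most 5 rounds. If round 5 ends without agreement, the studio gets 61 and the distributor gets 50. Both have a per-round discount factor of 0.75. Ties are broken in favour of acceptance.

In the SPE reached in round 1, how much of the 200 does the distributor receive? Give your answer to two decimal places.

122.11

Solve by backward induction from round 5.
Round 5 (the distributor proposes): the studio gets 61 if talks fail, so the distributor offers 61 and keeps 139.
Round 4 (the studio proposes): the distributor can get 139 next round, worth 0.75 × 139 = 104.25 now, so the studio offers 104.25, keeping 95.75.
Round 3 (the distributor proposes): the studio can get 95.75 next round, worth 0.75 × 95.75 = 71.8125 now, so the distributor offers 71.8125, keeping 128.1875.
Round 2 (the studio proposes): the distributor can get 128.1875 next round, worth 0.75 × 128.1875 = 96.140625 now, so the studio offers 96.140625, keeping 103.859375.
Round 1 (the distributor proposes): the studio can get 103.859375 next round, worth 0.75 × 103.859375 = 77.89453125 now; the distributor offers that and keeps 122.10546875.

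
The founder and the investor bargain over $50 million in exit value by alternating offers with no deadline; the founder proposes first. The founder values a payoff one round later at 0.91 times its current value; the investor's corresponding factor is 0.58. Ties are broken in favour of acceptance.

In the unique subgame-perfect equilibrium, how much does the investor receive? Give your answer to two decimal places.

5.53

Let x be the founder's share when the founder proposes and y be the investor's share when the investor proposes.
The investor accepts iff offered ≥ 0.58·y, so x = 50 − 0.58y. Symmetrically y = 50 − 0.91x.
Substituting: x = 50 − 0.58(50 − 0.91x), giving x(1 − 0.91·0.58) = 50(1 − 0.58).
So x = 50 × 0.42 / 0.4722 ≈ 44.4727, and the investor receives 50 − x ≈ 5.5273.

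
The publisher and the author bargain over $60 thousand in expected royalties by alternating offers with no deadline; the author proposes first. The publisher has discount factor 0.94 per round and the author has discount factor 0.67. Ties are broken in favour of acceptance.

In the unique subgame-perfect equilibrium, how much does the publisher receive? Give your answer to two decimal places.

50.28

Let x be the author's share when the author proposes and y be the publisher's share when the publisher proposes.
The publisher accepts iff offered ≥ 0.94·y, so x = 60 − 0.94y. Symmetrically y = 60 − 0.67x.
Substituting: x = 60 − 0.94(60 − 0.67x), giving x(1 − 0.67·0.94) = 60(1 − 0.94).
So x = 60 × 0.06 / 0.3702 ≈ 9.7245, and the publisher receives 60 − x ≈ 50.2755.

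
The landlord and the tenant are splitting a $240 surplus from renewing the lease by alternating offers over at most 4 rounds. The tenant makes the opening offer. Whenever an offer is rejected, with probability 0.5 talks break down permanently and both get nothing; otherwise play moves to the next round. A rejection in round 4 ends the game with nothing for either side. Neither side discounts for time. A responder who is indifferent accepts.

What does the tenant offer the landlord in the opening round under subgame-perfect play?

Round 4 (the landlord proposes): rejection yields 0 for the tenant; the landlord offers 0 and keeps 240.
Round 3 (the tenant proposes): rejecting gives the landlord an expected 0.5 × 240 = 120; the tenant offers that and keeps 120.
Round 2 (the landlord proposes): rejecting gives the tenant an expected 0.5 × 120 = 60, so the landlord offers 60, keeping 180.
Round 1 (the tenant proposes): rejecting gives the landlord an expected 0.5 × 180 = 90. The tenant offers 90 and keeps 240 − 90 = 150.

90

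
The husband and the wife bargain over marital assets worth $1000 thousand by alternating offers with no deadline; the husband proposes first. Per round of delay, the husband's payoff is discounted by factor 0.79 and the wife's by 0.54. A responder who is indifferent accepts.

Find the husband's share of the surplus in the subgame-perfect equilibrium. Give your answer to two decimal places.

802.23

In a stationary SPE each proposer offers the other exactly their discounted continuation value.
If the husband keeps x when proposing and the wife keeps y when proposing, then x = 1000 − 0.54y and y = 1000 − 0.79x.
Solving: x = 1000(1 − 0.54) / (1 − 0.79·0.54) = 460 / 0.5734 ≈ 802.2323.
The wife gets 1000 − 802.2323 ≈ 197.7677.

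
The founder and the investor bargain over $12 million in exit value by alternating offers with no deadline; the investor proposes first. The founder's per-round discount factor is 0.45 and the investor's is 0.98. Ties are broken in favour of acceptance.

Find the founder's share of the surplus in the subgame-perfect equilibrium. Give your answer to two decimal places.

0.19

Let x be the investor's share when the investor proposes and y be the founder's share when the founder proposes.
The founder accepts iff offered ≥ 0.45·y, so x = 12 − 0.45y. Symmetrically y = 12 − 0.98x.
Substituting: x = 12 − 0.45(12 − 0.98x), giving x(1 − 0.98·0.45) = 12(1 − 0.45).
So x = 12 × 0.55 / 0.559 ≈ 11.8068, and the founder receives 12 − x ≈ 0.1932.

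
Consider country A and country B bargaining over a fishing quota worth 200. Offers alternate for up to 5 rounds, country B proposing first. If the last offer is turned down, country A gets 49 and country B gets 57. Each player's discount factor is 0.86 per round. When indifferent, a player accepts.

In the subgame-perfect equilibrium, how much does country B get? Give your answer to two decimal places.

Round 5 (country B proposes): country A gets 49 if talks fail, so country B offers 49 and keeps 151.
Round 4 (country A proposes): country B can get 151 next round, worth 0.86 × 151 = 129.86 now. Country A offers 129.86 and keeps 200 − 129.86 = 70.14.
Round 3 (country B proposes): country A can get 70.14 next round, worth 0.86 × 70.14 = 60.3204 now. Country B offers 60.3204 and keeps 200 − 60.3204 = 139.6796.
Round 2 (country A proposes): country B can get 139.6796 next round, worth 0.86 × 139.6796 = 120.124456 now. Country A offers 120.124456 and keeps 200 − 120.124456 = 79.875544.
Round 1 (country B proposes): country A can get 79.875544 next round, worth 0.86 × 79.875544 = 68.69296784 now; country B offers that and keeps 131.30703216.

131.31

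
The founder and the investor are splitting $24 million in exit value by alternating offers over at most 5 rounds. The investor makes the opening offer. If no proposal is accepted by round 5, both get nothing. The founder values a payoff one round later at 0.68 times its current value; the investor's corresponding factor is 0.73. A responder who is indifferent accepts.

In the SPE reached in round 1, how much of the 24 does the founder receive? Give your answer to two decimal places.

6.59

Round 5 (the investor proposes): rejection yields 0 for the founder; the investor offers 0 and keeps 24.
Round 4 (the founder proposes): the investor can get 24 next round, worth 0.73 × 24 = 17.52 now. The founder offers 17.52 and keeps 24 − 17.52 = 6.48.
Round 3 (the investor proposes): the founder can get 6.48 next round, worth 0.68 × 6.48 = 4.4064 now, so the investor offers 4.4064, keeping 19.5936.
Round 2 (the founder proposes): the investor can get 19.5936 next round, worth 0.73 × 19.5936 = 14.303328 now. The founder offers 14.303328 and keeps 24 − 14.303328 = 9.696672.
Round 1 (the investor proposes): the founder can get 9.696672 next round, worth 0.68 × 9.696672 = 6.59373696 now; the investor offers that and keeps 17.40626304.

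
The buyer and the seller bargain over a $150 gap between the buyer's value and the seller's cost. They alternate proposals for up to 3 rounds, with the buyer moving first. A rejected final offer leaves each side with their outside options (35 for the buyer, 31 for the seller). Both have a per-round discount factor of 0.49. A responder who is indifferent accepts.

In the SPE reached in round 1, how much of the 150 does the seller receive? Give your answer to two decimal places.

Solve by backward induction from round 3.
Round 3 (the buyer proposes): the seller gets 31 if talks fail, so the buyer offers 31 and keeps 119.
Round 2 (the seller proposes): the buyer can get 119 next round, worth 0.49 × 119 = 58.31 now; the seller offers that and keeps 91.69.
Round 1 (the buyer proposes): the seller can get 91.69 next round, worth 0.49 × 91.69 = 44.9281 now, so the buyer offers 44.9281, keeping 105.0719.

44.93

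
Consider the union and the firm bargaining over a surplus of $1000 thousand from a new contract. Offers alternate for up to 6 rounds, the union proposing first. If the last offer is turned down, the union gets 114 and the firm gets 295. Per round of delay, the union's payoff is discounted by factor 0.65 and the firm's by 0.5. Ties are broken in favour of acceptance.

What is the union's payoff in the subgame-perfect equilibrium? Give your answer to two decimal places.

721.33

Round 6 (the firm proposes): the union gets 114 if talks fail, so the firm offers 114 and keeps 886.
Round 5 (the union proposes): the firm can get 886 next round, worth 0.5 × 886 = 443 now. The union offers 443 and keeps 1000 − 443 = 557.
Round 4 (the firm proposes): the union can get 557 next round, worth 0.65 × 557 = 362.05 now; the firm offers that and keeps 637.95.
Round 3 (the union proposes): the firm can get 637.95 next round, worth 0.5 × 637.95 = 318.975 now, so the union offers 318.975, keeping 681.025.
Round 2 (the firm proposes): the union can get 681.025 next round, worth 0.65 × 681.025 = 442.66625 now, so the firm offers 442.66625, keeping 557.33375.
Round 1 (the union proposes): the firm can get 557.33375 next round, worth 0.5 × 557.33375 = 278.666875 now. The union offers 278.666875 and keeps 1000 − 278.666875 = 721.333125.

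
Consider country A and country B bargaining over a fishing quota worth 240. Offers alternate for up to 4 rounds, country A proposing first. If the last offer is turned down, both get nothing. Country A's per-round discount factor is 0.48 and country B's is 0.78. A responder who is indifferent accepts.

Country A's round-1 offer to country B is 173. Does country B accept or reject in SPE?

Work out country B's continuation value if the offer is rejected.
Round 4 (country B proposes): rejection yields 0 for country A; country B offers 0 and keeps 240.
Round 3 (country A proposes): country B can get 240 next round, worth 0.78 × 240 = 187.2 now, so country A offers 187.2, keeping 52.8.
Round 2 (country B proposes): country A can get 52.8 next round, worth 0.48 × 52.8 = 25.344 now. Country B offers 25.344 and keeps 240 − 25.344 = 214.656.
So by rejecting in round 1, country B gets 214.656 next round, worth 0.78 × 214.656 = 167.43168 now.
Offer 173 ≥ 167.43168, so country B accepts.

Accept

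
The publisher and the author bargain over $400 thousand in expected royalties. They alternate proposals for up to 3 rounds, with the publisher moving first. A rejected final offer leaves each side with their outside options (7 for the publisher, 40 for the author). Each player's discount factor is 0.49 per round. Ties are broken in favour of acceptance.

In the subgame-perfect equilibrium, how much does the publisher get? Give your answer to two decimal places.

290.44

Solve by backward induction from round 3.
Round 3 (the publisher proposes): the author gets 40 if talks fail, so the publisher offers 40 and keeps 360.
Round 2 (the author proposes): the publisher can get 360 next round, worth 0.49 × 360 = 176.4 now. The author offers 176.4 and keeps 400 − 176.4 = 223.6.
Round 1 (the publisher proposes): the author can get 223.6 next round, worth 0.49 × 223.6 = 109.564 now, so the publisher offers 109.564, keeping 290.436.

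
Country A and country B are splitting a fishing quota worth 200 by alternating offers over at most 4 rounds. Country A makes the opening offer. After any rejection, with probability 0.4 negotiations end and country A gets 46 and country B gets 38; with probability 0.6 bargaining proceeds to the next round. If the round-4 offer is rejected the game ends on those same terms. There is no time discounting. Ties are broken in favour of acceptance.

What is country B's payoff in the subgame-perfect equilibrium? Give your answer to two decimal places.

90.90

By backward induction:
Round 4 (country B proposes): country A gets 46 if talks fail, so country B offers 46 and keeps 154.
Round 3 (country A proposes): rejecting gives country B an expected 0.6 × 154 + 0.4 × 38 = 107.6. Country A offers 107.6 and keeps 200 − 107.6 = 92.4.
Round 2 (country B proposes): rejecting gives country A an expected 0.6 × 92.4 + 0.4 × 46 = 73.84. Country B offers 73.84 and keeps 200 − 73.84 = 126.16.
Round 1 (country A proposes): rejecting gives country B an expected 0.6 × 126.16 + 0.4 × 38 = 90.896; country A offers that and keeps 109.104.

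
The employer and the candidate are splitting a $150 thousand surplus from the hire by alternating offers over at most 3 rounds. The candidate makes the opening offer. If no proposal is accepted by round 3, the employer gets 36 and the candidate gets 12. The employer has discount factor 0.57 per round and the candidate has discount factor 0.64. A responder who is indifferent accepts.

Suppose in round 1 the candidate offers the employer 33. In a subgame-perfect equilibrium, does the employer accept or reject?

Round 3 (the candidate proposes): the employer gets 36 if talks fail, so the candidate offers 36 and keeps 114.
Round 2 (the employer proposes): the candidate can get 114 next round, worth 0.64 × 114 = 72.96 now, so the employer offers 72.96, keeping 77.04.
So by rejecting in round 1, the employer gets 77.04 next round, worth 0.57 × 77.04 = 43.9128 now.
Offer 33 < 43.9128, so the employer rejects.

Reject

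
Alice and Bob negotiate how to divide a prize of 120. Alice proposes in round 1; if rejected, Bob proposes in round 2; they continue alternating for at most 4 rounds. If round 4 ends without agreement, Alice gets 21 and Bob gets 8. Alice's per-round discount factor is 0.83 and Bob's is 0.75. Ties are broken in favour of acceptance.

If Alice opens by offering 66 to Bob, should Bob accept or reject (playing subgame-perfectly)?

Work out Bob's continuation value if the offer is rejected.
Round 4 (Bob proposes): Alice gets 21 if talks fail, so Bob offers 21 and keeps 99.
Round 3 (Alice proposes): Bob can get 99 next round, worth 0.75 × 99 = 74.25 now. Alice offers 74.25 and keeps 120 − 74.25 = 45.75.
Round 2 (Bob proposes): Alice can get 45.75 next round, worth 0.83 × 45.75 = 37.9725 now, so Bob offers 37.9725, keeping 82.0275.
So by rejecting in round 1, Bob gets 82.0275 next round, worth 0.75 × 82.0275 = 61.520625 now.
Offer 66 ≥ 61.520625, so Bob accepts.

Accept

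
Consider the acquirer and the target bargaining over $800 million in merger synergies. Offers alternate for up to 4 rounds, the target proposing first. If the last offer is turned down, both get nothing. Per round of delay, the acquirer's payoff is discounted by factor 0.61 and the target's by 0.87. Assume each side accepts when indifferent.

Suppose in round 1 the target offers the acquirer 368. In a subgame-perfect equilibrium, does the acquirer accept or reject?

Round 4 (the acquirer proposes): rejection yields 0 for the target; the acquirer offers 0 and keeps 800.
Round 3 (the target proposes): the acquirer can get 800 next round, worth 0.61 × 800 = 488 now, so the target offers 488, keeping 312.
Round 2 (the acquirer proposes): the target can get 312 next round, worth 0.87 × 312 = 271.44 now; the acquirer offers that and keeps 528.56.
So by rejecting in round 1, the acquirer gets 528.56 next round, worth 0.61 × 528.56 = 322.4216 now.
Offer 368 ≥ 322.4216, so the acquirer accepts.

Accept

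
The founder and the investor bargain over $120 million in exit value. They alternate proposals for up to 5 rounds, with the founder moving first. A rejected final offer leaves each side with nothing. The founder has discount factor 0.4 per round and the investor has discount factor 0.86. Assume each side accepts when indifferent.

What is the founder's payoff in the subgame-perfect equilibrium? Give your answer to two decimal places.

36.78

By backward induction:
Round 5 (the founder proposes): rejection yields 0 for the investor; the founder offers 0 and keeps 120.
Round 4 (the investor proposes): the founder can get 120 next round, worth 0.4 × 120 = 48 now. The investor offers 48 and keeps 120 − 48 = 72.
Round 3 (the founder proposes): the investor can get 72 next round, worth 0.86 × 72 = 61.92 now. The founder offers 61.92 and keeps 120 − 61.92 = 58.08.
Round 2 (the investor proposes): the founder can get 58.08 next round, worth 0.4 × 58.08 = 23.232 now, so the investor offers 23.232, keeping 96.768.
Round 1 (the founder proposes): the investor can get 96.768 next round, worth 0.86 × 96.768 = 83.22048 now; the founder offers that and keeps 36.77952.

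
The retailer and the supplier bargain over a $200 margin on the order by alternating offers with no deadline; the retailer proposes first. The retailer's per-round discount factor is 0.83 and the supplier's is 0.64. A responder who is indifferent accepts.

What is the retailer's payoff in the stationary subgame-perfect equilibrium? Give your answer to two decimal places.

153.58

In a stationary SPE each proposer offers the other exactly their discounted continuation value.
If the retailer keeps x when proposing and the supplier keeps y when proposing, then x = 200 − 0.64y and y = 200 − 0.83x.
Solving: x = 200(1 − 0.64) / (1 − 0.83·0.64) = 72 / 0.4688 ≈ 153.5836.
The supplier gets 200 − 153.5836 ≈ 46.4164.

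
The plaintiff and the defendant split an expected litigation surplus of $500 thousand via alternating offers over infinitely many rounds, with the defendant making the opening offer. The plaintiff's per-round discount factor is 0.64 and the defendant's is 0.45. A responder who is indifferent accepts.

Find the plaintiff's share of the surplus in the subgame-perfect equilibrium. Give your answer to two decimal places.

247.19

In a stationary SPE each proposer offers the other exactly their discounted continuation value.
If the defendant keeps x when proposing and the plaintiff keeps y when proposing, then x = 500 − 0.64y and y = 500 − 0.45x.
Solving: x = 500(1 − 0.64) / (1 − 0.45·0.64) = 180 / 0.712 ≈ 252.8090.
The plaintiff gets 500 − 252.8090 ≈ 247.1910.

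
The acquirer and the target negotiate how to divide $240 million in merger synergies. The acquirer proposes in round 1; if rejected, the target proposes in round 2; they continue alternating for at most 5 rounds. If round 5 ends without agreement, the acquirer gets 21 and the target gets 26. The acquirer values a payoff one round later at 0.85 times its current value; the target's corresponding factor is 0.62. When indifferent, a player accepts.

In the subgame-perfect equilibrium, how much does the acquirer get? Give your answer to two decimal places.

Round 5 (the acquirer proposes): the target gets 26 if talks fail, so the acquirer offers 26 and keeps 214.
Round 4 (the target proposes): the acquirer can get 214 next round, worth 0.85 × 214 = 181.9 now. The target offers 181.9 and keeps 240 − 181.9 = 58.1.
Round 3 (the acquirer proposes): the target can get 58.1 next round, worth 0.62 × 58.1 = 36.022 now, so the acquirer offers 36.022, keeping 203.978.
Round 2 (the target proposes): the acquirer can get 203.978 next round, worth 0.85 × 203.978 = 173.3813 now, so the target offers 173.3813, keeping 66.6187.
Round 1 (the acquirer proposes): the target can get 66.6187 next round, worth 0.62 × 66.6187 = 41.303594 now; the acquirer offers that and keeps 198.696406.

198.70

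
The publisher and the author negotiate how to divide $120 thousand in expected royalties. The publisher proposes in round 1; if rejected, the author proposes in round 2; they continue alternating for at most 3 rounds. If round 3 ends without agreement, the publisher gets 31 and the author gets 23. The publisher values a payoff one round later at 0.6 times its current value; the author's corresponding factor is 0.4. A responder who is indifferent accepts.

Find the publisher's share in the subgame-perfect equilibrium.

95.28

Work backward from the last round.
Round 3 (the publisher proposes): the author gets 23 if talks fail, so the publisher offers 23 and keeps 97.
Round 2 (the author proposes): the publisher can get 97 next round, worth 0.6 × 97 = 58.2 now, so the author offers 58.2, keeping 61.8.
Round 1 (the publisher proposes): the author can get 61.8 next round, worth 0.4 × 61.8 = 24.72 now; the publisher offers that and keeps 95.28.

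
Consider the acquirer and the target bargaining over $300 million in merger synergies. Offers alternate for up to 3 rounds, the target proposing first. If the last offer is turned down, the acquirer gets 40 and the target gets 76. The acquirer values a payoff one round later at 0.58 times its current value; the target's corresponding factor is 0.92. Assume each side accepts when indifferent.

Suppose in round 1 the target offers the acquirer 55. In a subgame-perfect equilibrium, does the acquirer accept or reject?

Accept

Round 3 (the target proposes): the acquirer gets 40 if talks fail, so the target offers 40 and keeps 260.
Round 2 (the acquirer proposes): the target can get 260 next round, worth 0.92 × 260 = 239.2 now; the acquirer offers that and keeps 60.8.
So by rejecting in round 1, the acquirer gets 60.8 next round, worth 0.58 × 60.8 = 35.264 now.
Offer 55 ≥ 35.264, so the acquirer accepts.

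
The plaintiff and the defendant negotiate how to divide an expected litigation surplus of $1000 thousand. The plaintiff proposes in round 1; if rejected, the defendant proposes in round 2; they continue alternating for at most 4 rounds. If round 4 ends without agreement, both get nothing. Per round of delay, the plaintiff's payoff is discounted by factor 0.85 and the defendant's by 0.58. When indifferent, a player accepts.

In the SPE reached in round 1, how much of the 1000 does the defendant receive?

By backward induction:
Round 4 (the defendant proposes): rejection yields 0 for the plaintiff; the defendant offers 0 and keeps 1000.
Round 3 (the plaintiff proposes): the defendant can get 1000 next round, worth 0.58 × 1000 = 580 now, so the plaintiff offers 580, keeping 420.
Round 2 (the defendant proposes): the plaintiff can get 420 next round, worth 0.85 × 420 = 357 now, so the defendant offers 357, keeping 643.
Round 1 (the plaintiff proposes): the defendant can get 643 next round, worth 0.58 × 643 = 372.94 now; the plaintiff offers that and keeps 627.06.

372.94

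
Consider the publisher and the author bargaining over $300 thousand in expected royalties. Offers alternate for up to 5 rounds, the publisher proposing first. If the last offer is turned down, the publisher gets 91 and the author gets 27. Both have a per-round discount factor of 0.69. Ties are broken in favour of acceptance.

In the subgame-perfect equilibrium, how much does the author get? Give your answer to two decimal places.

100.84

Round 5 (the publisher proposes): the author gets 27 if talks fail, so the publisher offers 27 and keeps 273.
Round 4 (the author proposes): the publisher can get 273 next round, worth 0.69 × 273 = 188.37 now; the author offers that and keeps 111.63.
Round 3 (the publisher proposes): the author can get 111.63 next round, worth 0.69 × 111.63 = 77.0247 now; the publisher offers that and keeps 222.9753.
Round 2 (the author proposes): the publisher can get 222.9753 next round, worth 0.69 × 222.9753 = 153.852957 now; the author offers that and keeps 146.147043.
Round 1 (the publisher proposes): the author can get 146.147043 next round, worth 0.69 × 146.147043 = 100.84145967 now; the publisher offers that and keeps 199.15854033.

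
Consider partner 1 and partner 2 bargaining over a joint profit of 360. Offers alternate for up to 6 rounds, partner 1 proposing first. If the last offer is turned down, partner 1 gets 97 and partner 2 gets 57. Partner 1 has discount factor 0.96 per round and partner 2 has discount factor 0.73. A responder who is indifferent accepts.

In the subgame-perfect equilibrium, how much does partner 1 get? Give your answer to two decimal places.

247.83

Round 6 (partner 2 proposes): partner 1 gets 97 if talks fail, so partner 2 offers 97 and keeps 263.
Round 5 (partner 1 proposes): partner 2 can get 263 next round, worth 0.73 × 263 = 191.99 now, so partner 1 offers 191.99, keeping 168.01.
Round 4 (partner 2 proposes): partner 1 can get 168.01 next round, worth 0.96 × 168.01 = 161.2896 now, so partner 2 offers 161.2896, keeping 198.7104.
Round 3 (partner 1 proposes): partner 2 can get 198.7104 next round, worth 0.73 × 198.7104 = 145.058592 now. Partner 1 offers 145.058592 and keeps 360 − 145.058592 = 214.941408.
Round 2 (partner 2 proposes): partner 1 can get 214.941408 next round, worth 0.96 × 214.941408 = 206.34375168 now, so partner 2 offers 206.34375168, keeping 153.65624832.
Round 1 (partner 1 proposes): partner 2 can get 153.65624832 next round, worth 0.73 × 153.65624832 = 112.1690612736 now; partner 1 offers that and keeps 247.8309387264.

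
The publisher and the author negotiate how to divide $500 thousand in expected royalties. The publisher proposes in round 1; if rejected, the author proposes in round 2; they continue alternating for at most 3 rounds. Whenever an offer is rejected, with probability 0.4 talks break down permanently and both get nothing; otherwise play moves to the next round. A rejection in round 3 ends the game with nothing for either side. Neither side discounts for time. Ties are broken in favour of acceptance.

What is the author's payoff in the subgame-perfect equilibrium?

By backward induction:
Round 3 (the publisher proposes): rejection yields 0 for the author; the publisher offers 0 and keeps 500.
Round 2 (the author proposes): rejecting gives the publisher an expected 0.6 × 500 = 300; the author offers that and keeps 200.
Round 1 (the publisher proposes): rejecting gives the author an expected 0.6 × 200 = 120. The publisher offers 120 and keeps 500 − 120 = 380.

120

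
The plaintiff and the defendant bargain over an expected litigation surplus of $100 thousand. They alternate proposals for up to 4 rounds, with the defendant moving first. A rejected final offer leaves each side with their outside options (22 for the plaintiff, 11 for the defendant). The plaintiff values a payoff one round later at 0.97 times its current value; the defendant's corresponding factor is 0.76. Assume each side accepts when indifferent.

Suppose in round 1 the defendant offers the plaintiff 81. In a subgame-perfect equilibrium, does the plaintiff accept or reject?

Reject

Round 4 (the plaintiff proposes): the defendant gets 11 if talks fail, so the plaintiff offers 11 and keeps 89.
Round 3 (the defendant proposes): the plaintiff can get 89 next round, worth 0.97 × 89 = 86.33 now. The defendant offers 86.33 and keeps 100 − 86.33 = 13.67.
Round 2 (the plaintiff proposes): the defendant can get 13.67 next round, worth 0.76 × 13.67 = 10.3892 now, so the plaintiff offers 10.3892, keeping 89.6108.
So by rejecting in round 1, the plaintiff gets 89.6108 next round, worth 0.97 × 89.6108 = 86.922476 now.
Offer 81 < 86.922476, so the plaintiff rejects.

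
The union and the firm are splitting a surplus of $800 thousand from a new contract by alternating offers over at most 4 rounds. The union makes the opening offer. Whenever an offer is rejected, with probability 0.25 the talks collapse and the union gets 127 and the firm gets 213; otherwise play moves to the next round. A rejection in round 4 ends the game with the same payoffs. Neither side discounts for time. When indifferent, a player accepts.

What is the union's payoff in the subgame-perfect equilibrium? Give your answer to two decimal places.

306.69

Round 4 (the firm proposes): the union gets 127 if talks fail, so the firm offers 127 and keeps 673.
Round 3 (the union proposes): rejecting gives the firm an expected 0.75 × 673 + 0.25 × 213 = 558, so the union offers 558, keeping 242.
Round 2 (the firm proposes): rejecting gives the union an expected 0.75 × 242 + 0.25 × 127 = 213.25, so the firm offers 213.25, keeping 586.75.
Round 1 (the union proposes): rejecting gives the firm an expected 0.75 × 586.75 + 0.25 × 213 = 493.3125, so the union offers 493.3125, keeping 306.6875.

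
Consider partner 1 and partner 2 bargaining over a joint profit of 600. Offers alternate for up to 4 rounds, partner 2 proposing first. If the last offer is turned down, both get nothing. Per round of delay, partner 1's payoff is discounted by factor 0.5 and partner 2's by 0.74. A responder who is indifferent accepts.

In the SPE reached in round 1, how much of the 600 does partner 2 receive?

411

Round 4 (partner 1 proposes): rejection yields 0 for partner 2; partner 1 offers 0 and keeps 600.
Round 3 (partner 2 proposes): partner 1 can get 600 next round, worth 0.5 × 600 = 300 now; partner 2 offers that and keeps 300.
Round 2 (partner 1 proposes): partner 2 can get 300 next round, worth 0.74 × 300 = 222 now; partner 1 offers that and keeps 378.
Round 1 (partner 2 proposes): partner 1 can get 378 next round, worth 0.5 × 378 = 189 now, so partner 2 offers 189, keeping 411.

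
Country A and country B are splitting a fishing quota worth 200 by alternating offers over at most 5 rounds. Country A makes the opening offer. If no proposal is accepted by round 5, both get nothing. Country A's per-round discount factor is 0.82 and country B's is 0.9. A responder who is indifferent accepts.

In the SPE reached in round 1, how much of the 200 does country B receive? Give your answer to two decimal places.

56.31

Work backward from the last round.
Round 5 (country A proposes): rejection yields 0 for country B; country A offers 0 and keeps 200.
Round 4 (country B proposes): country A can get 200 next round, worth 0.82 × 200 = 164 now. Country B offers 164 and keeps 200 − 164 = 36.
Round 3 (country A proposes): country B can get 36 next round, worth 0.9 × 36 = 32.4 now, so country A offers 32.4, keeping 167.6.
Round 2 (country B proposes): country A can get 167.6 next round, worth 0.82 × 167.6 = 137.432 now. Country B offers 137.432 and keeps 200 − 137.432 = 62.568.
Round 1 (country A proposes): country B can get 62.568 next round, worth 0.9 × 62.568 = 56.3112 now, so country A offers 56.3112, keeping 143.6888.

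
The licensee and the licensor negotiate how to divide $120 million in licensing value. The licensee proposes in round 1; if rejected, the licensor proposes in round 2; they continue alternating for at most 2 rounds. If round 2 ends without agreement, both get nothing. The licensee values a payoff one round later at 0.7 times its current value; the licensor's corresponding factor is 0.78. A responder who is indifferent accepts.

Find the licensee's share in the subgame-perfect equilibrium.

26.4

By backward induction:
Round 2 (the licensor proposes): the licensee will accept anything ≥ 0, so the licensor offers 0 and keeps 120.
Round 1 (the licensee proposes): the licensor can get 120 next round, worth 0.78 × 120 = 93.6 now; the licensee offers that and keeps 26.4.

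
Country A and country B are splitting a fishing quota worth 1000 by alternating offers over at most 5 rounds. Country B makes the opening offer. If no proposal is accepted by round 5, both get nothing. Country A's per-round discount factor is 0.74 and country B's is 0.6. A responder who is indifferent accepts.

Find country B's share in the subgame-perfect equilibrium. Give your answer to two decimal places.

Round 5 (country B proposes): rejection yields 0 for country A; country B offers 0 and keeps 1000.
Round 4 (country A proposes): country B can get 1000 next round, worth 0.6 × 1000 = 600 now. Country A offers 600 and keeps 1000 − 600 = 400.
Round 3 (country B proposes): country A can get 400 next round, worth 0.74 × 400 = 296 now. Country B offers 296 and keeps 1000 − 296 = 704.
Round 2 (country A proposes): country B can get 704 next round, worth 0.6 × 704 = 422.4 now; country A offers that and keeps 577.6.
Round 1 (country B proposes): country A can get 577.6 next round, worth 0.74 × 577.6 = 427.424 now. Country B offers 427.424 and keeps 1000 − 427.424 = 572.576.

572.58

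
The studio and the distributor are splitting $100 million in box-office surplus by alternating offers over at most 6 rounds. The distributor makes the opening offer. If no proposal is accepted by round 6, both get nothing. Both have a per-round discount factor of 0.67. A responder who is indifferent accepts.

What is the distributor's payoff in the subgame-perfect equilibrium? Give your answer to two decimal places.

Round 6 (the studio proposes): the distributor will accept anything ≥ 0, so the studio offers 0 and keeps 100.
Round 5 (the distributor proposes): the studio can get 100 next round, worth 0.67 × 100 = 67 now, so the distributor offers 67, keeping 33.
Round 4 (the studio proposes): the distributor can get 33 next round, worth 0.67 × 33 = 22.11 now. The studio offers 22.11 and keeps 100 − 22.11 = 77.89.
Round 3 (the distributor proposes): the studio can get 77.89 next round, worth 0.67 × 77.89 = 52.1863 now, so the distributor offers 52.1863, keeping 47.8137.
Round 2 (the studio proposes): the distributor can get 47.8137 next round, worth 0.67 × 47.8137 = 32.035179 now, so the studio offers 32.035179, keeping 67.964821.
Round 1 (the distributor proposes): the studio can get 67.964821 next round, worth 0.67 × 67.964821 = 45.53643007 now, so the distributor offers 45.53643007, keeping 54.46356993.

54.46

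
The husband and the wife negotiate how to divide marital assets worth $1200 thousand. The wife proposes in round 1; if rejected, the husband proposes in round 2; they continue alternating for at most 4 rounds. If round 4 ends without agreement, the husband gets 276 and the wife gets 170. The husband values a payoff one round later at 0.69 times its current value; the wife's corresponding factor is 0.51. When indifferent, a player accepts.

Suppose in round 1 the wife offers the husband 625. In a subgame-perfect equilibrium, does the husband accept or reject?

Round 4 (the husband proposes): the wife gets 170 if talks fail, so the husband offers 170 and keeps 1030.
Round 3 (the wife proposes): the husband can get 1030 next round, worth 0.69 × 1030 = 710.7 now. The wife offers 710.7 and keeps 1200 − 710.7 = 489.3.
Round 2 (the husband proposes): the wife can get 489.3 next round, worth 0.51 × 489.3 = 249.543 now. The husband offers 249.543 and keeps 1200 − 249.543 = 950.457.
So by rejecting in round 1, the husband gets 950.457 next round, worth 0.69 × 950.457 = 655.81533 now.
Offer 625 < 655.81533, so the husband rejects.

Reject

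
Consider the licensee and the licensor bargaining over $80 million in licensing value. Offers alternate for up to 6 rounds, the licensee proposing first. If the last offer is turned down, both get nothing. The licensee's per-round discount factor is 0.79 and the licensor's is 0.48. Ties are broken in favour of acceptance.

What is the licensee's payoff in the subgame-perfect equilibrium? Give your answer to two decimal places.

Round 6 (the licensor proposes): the licensee will accept anything ≥ 0, so the licensor offers 0 and keeps 80.
Round 5 (the licensee proposes): the licensor can get 80 next round, worth 0.48 × 80 = 38.4 now; the licensee offers that and keeps 41.6.
Round 4 (the licensor proposes): the licensee can get 41.6 next round, worth 0.79 × 41.6 = 32.864 now. The licensor offers 32.864 and keeps 80 − 32.864 = 47.136.
Round 3 (the licensee proposes): the licensor can get 47.136 next round, worth 0.48 × 47.136 = 22.62528 now; the licensee offers that and keeps 57.37472.
Round 2 (the licensor proposes): the licensee can get 57.37472 next round, worth 0.79 × 57.37472 = 45.3260288 now; the licensor offers that and keeps 34.6739712.
Round 1 (the licensee proposes): the licensor can get 34.6739712 next round, worth 0.48 × 34.6739712 = 16.643506176 now, so the licensee offers 16.643506176, keeping 63.356493824.

63.36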